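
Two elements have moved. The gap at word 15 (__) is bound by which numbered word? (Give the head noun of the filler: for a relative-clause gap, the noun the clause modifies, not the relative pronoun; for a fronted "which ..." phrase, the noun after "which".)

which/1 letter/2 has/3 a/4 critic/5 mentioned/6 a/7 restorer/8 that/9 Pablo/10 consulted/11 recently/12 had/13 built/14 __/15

2

The marked gap is the direct object of "built".
Its filler is the fronted wh-phrase "which letter", at word 2.
(The other dependency links word 8 to a gap after word 11.)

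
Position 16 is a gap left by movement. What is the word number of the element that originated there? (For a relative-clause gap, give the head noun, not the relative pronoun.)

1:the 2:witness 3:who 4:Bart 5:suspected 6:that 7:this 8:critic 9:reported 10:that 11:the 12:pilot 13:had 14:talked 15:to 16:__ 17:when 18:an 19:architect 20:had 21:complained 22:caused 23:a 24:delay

The gap at 16 is the prepositional object of "talked", inside a relative clause.
The relative pronoun is "who" (word 3); it is bound by the head noun immediately before it.
Its filler is the head noun "witness", at word 2.

2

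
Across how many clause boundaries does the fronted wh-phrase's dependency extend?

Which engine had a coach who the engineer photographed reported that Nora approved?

1

"which engine" is extracted from the object of "approved".
Boundaries crossed, outermost first: [that] — 1 in total.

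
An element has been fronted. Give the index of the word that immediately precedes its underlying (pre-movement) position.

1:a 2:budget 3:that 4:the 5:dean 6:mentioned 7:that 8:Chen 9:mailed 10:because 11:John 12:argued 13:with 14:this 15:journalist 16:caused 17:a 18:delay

The displaced element is "a budget" (word 2).
It is linked across 1 clause boundary (that).
It functions as the direct object of "mailed", so the gap sits immediately after word 9 ("mailed").
Base order: The dean mentioned that Chen mailed a budget because John argued with this journalist.

9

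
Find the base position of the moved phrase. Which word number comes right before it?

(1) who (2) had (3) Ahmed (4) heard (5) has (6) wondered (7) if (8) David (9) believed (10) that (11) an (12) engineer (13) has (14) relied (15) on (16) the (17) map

4

The displaced element is "who" (word 1).
It is linked across 1 clause boundary (Ø).
It functions as the subject of "wondered", so the gap sits immediately after word 4 ("heard").
Base order: Ahmed had heard that who has wondered if David believed that an engineer has relied on the map.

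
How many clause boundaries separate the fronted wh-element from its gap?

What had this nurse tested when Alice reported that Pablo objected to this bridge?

0

"what" originates inside the matrix clause — no clause boundary is crossed.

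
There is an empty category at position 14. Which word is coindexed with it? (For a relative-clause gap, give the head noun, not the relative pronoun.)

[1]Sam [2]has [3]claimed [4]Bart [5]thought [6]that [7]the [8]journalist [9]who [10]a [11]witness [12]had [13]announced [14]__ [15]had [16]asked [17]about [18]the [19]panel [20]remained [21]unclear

The gap at 14 is the subject of "asked", inside a relative clause.
The relative pronoun is "who" (word 9); it is bound by the head noun immediately before it.
Its filler is the head noun "journalist", at word 8.

8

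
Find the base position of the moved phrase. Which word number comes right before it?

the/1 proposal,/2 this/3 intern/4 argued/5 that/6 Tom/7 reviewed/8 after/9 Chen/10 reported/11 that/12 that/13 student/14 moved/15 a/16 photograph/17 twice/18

The displaced element is "the proposal" (word 2).
It is linked across 1 clause boundary (that).
It functions as the direct object of "reviewed", so the gap sits immediately after word 8 ("reviewed").
Base order: This intern argued that Tom reviewed the proposal after Chen reported that that student moved a photograph twice.

8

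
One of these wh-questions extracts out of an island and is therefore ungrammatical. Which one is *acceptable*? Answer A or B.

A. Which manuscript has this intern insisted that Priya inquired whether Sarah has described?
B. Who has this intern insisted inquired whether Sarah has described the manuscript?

In A, the wh-phrase is extracted from inside a wh-island (introduced by "whether"), which blocks movement.
In B, the extraction path crosses only that-complement boundaries, which are transparent.
So B is grammatical.

B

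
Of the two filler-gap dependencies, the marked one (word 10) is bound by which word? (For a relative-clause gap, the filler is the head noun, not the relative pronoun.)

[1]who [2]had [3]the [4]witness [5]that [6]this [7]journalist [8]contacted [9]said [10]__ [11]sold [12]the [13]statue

1

The marked gap is the subject of "sold".
Its filler is the fronted wh-phrase "who", at word 1.
(The other dependency links word 4 to a gap after word 8.)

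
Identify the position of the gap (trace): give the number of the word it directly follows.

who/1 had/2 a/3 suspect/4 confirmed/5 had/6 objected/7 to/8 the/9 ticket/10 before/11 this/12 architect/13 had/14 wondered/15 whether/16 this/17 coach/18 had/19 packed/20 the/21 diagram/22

The displaced element is "who" (word 1).
It is linked across 1 clause boundary (Ø).
It functions as the subject of "objected", so the gap sits immediately after word 5 ("confirmed").
Base order: A suspect had confirmed that who had objected to the ticket before this architect had wondered whether this coach had packed the diagram.

5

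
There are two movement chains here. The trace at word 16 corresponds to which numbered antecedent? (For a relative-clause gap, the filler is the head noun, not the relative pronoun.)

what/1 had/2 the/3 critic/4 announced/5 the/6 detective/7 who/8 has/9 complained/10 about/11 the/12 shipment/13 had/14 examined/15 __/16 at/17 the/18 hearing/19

The marked gap is the direct object of "examined".
Its filler is the fronted wh-phrase "what", at word 1.
(The other dependency links word 7 to a gap after word 8.)

1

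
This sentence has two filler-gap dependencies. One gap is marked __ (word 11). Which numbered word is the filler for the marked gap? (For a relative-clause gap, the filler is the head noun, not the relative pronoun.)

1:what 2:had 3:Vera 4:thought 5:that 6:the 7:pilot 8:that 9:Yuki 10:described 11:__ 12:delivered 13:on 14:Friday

7

The marked gap is inside the relative clause, the direct object of "described".
Its filler is the head noun "pilot" (via "that"), at word 7.
(The other dependency links word 1 to a gap after word 12.)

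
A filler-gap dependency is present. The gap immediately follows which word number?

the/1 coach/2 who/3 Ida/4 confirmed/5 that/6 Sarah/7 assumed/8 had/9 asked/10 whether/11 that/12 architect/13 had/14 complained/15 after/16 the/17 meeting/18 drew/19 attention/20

The displaced element is "the coach" (word 2).
It is linked across 2 clause boundaries (that → Ø).
It functions as the subject of "asked", so the gap sits immediately after word 8 ("assumed").
Base order: Ida confirmed that Sarah assumed that the coach had asked whether that architect had complained after the meeting.

8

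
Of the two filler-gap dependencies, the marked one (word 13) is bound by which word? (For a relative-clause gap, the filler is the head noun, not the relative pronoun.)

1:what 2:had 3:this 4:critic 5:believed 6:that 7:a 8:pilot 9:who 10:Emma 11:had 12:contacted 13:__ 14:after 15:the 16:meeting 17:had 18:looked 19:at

The marked gap is inside the relative clause, the direct object of "contacted".
Its filler is the head noun "pilot" (via "who"), at word 8.
(The other dependency links word 1 to a gap after word 19.)

8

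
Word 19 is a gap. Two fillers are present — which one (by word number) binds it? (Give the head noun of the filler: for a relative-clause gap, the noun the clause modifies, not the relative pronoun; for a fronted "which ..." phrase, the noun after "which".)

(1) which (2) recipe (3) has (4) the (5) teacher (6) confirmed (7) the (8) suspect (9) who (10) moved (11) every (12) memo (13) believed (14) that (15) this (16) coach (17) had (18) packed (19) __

The marked gap is the direct object of "packed".
Its filler is the fronted wh-phrase "which recipe", at word 2.
(The other dependency links word 8 to a gap after word 9.)

2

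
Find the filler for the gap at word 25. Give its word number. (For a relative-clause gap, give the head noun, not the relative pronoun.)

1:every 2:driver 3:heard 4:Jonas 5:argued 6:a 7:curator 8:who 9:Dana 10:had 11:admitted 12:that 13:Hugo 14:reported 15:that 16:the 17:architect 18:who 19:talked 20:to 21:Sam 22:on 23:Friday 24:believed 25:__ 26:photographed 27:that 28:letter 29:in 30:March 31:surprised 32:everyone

7

The gap at 25 is the subject of "photographed", inside a relative clause.
The relative pronoun is "who" (word 8); it is bound by the head noun immediately before it.
Its filler is the head noun "curator", at word 7.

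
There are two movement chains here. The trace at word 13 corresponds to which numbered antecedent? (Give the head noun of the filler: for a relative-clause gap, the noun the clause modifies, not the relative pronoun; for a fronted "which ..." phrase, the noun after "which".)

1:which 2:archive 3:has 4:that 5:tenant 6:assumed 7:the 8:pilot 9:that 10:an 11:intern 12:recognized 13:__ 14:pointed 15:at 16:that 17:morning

8

The marked gap is inside the relative clause, the direct object of "recognized".
Its filler is the head noun "pilot" (via "that"), at word 8.
(The other dependency links word 2 to a gap after word 15.)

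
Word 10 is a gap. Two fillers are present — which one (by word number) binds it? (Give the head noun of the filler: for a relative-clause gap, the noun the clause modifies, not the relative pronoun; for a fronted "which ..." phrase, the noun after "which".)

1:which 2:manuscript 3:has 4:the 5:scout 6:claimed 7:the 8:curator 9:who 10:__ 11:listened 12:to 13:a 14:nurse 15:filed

8

The marked gap is inside the relative clause, the subject of "listened".
Its filler is the head noun "curator" (via "who"), at word 8.
(The other dependency links word 2 to a gap after word 15.)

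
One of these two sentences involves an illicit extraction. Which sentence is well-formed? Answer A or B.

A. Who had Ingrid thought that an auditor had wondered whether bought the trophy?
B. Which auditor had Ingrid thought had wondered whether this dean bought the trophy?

In A, the wh-phrase is extracted from inside a wh-island (introduced by "whether"), which blocks movement.
In B, the extraction path crosses only that-complement boundaries, which are transparent.
So B is grammatical.

B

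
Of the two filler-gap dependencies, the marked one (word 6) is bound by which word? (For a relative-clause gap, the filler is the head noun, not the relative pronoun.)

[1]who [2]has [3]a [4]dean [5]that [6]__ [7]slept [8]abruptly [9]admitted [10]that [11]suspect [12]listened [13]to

4

The marked gap is inside the relative clause, the subject of "slept".
Its filler is the head noun "dean" (via "that"), at word 4.
(The other dependency links word 1 to a gap after word 13.)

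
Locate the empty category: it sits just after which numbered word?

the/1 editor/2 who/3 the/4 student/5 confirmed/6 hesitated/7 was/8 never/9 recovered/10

The displaced element is "the editor" (word 2).
It is linked across 1 clause boundary (Ø).
It functions as the subject of "hesitated", so the gap sits immediately after word 6 ("confirmed").
Base order: The student confirmed the editor hesitated.

6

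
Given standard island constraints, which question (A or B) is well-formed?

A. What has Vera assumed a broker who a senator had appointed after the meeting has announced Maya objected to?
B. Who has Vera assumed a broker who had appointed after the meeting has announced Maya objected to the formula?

A

In B, the wh-phrase is extracted from inside a complex-NP island (relative clause) (introduced by "who"), which blocks movement.
In A, the extraction path crosses only that-complement boundaries, which are transparent.
So A is grammatical.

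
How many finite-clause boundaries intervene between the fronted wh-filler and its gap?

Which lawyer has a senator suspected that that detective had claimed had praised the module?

2

"which lawyer" is extracted from the subject of "praised".
Boundaries crossed, outermost first: [that], [Ø] — 2 in total.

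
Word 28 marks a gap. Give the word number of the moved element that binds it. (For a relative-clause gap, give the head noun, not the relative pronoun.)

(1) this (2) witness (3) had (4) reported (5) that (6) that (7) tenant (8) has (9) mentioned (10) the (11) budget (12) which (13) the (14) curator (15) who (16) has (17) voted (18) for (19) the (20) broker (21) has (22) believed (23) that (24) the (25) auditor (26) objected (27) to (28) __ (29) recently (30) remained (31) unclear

The gap at 28 is the prepositional object of "objected", inside a relative clause.
The relative pronoun is "which" (word 12); it is bound by the head noun immediately before it.
Its filler is the head noun "budget", at word 11.

11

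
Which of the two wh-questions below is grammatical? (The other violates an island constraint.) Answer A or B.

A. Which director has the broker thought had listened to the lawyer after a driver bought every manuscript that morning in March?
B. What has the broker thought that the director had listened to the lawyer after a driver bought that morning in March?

A

In B, the wh-phrase is extracted from inside an adjunct island (introduced by "after"), which blocks movement.
In A, the extraction path crosses only that-complement boundaries, which are transparent.
So A is grammatical.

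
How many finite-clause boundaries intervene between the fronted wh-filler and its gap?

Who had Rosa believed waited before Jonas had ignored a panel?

1

"who" is extracted from the subject of "waited".
Boundaries crossed, outermost first: [Ø] — 1 in total.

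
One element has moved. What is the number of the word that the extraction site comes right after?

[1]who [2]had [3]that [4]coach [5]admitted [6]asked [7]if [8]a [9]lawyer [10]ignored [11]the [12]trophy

5

The displaced element is "who" (word 1).
It is linked across 1 clause boundary (Ø).
It functions as the subject of "asked", so the gap sits immediately after word 5 ("admitted").
Base order: That coach had admitted that who asked if a lawyer ignored the trophy.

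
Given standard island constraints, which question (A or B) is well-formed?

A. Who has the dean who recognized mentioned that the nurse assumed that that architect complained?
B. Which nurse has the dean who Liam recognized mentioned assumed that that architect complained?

B

In A, the wh-phrase is extracted from inside a complex-NP island (relative clause) (introduced by "who"), which blocks movement.
In B, the extraction path crosses only that-complement boundaries, which are transparent.
So B is grammatical.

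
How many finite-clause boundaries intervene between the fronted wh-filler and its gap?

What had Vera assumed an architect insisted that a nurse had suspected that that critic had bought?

"what" is extracted from the object of "bought".
Boundaries crossed, outermost first: [Ø], [that], [that] — 3 in total.

3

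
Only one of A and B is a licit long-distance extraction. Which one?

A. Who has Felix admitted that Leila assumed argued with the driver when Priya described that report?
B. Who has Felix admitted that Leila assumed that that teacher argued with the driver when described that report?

A

In B, the wh-phrase is extracted from inside an adjunct island (introduced by "when"), which blocks movement.
In A, the extraction path crosses only that-complement boundaries, which are transparent.
So A is grammatical.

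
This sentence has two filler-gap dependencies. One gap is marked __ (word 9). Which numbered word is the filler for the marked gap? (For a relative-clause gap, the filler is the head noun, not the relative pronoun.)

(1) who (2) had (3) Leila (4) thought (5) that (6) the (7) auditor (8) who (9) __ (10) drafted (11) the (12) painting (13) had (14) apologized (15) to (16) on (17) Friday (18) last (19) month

7

The marked gap is inside the relative clause, the subject of "drafted".
Its filler is the head noun "auditor" (via "who"), at word 7.
(The other dependency links word 1 to a gap after word 15.)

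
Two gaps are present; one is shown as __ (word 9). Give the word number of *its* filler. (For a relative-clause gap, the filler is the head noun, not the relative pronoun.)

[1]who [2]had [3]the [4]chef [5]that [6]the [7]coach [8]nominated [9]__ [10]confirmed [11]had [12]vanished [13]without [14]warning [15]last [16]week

The marked gap is inside the relative clause, the direct object of "nominated".
Its filler is the head noun "chef" (via "that"), at word 4.
(The other dependency links word 1 to a gap after word 10.)

4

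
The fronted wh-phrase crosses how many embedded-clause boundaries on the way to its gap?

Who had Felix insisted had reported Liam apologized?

1

"who" is extracted from the subject of "reported".
Boundaries crossed, outermost first: [Ø] — 1 in total.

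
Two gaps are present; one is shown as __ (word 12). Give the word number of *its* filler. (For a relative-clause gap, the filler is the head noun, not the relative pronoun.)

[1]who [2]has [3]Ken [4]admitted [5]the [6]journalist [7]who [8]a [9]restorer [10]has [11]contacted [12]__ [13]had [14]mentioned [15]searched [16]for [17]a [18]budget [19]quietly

6

The marked gap is inside the relative clause, the direct object of "contacted".
Its filler is the head noun "journalist" (via "who"), at word 6.
(The other dependency links word 1 to a gap after word 14.)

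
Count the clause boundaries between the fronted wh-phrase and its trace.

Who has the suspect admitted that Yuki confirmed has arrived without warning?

"who" is extracted from the subject of "arrived".
Boundaries crossed, outermost first: [that], [Ø] — 2 in total.

2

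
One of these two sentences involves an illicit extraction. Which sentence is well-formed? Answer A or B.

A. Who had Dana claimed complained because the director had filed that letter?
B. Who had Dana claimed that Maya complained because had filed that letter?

A

In B, the wh-phrase is extracted from inside an adjunct island (introduced by "because"), which blocks movement.
In A, the extraction path crosses only that-complement boundaries, which are transparent.
So A is grammatical.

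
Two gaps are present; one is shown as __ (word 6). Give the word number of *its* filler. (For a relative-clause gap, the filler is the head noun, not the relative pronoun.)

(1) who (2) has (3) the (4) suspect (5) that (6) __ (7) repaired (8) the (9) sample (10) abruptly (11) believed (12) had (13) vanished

4

The marked gap is inside the relative clause, the subject of "repaired".
Its filler is the head noun "suspect" (via "that"), at word 4.
(The other dependency links word 1 to a gap after word 11.)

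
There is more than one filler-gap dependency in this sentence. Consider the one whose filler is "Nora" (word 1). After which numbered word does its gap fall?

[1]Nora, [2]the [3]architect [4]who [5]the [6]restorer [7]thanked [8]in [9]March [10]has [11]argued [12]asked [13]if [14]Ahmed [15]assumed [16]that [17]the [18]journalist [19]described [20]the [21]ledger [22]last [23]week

The displaced element is "Nora" (word 1).
It is linked across 1 clause boundary (Ø).
It functions as the subject of "asked", so the gap sits immediately after word 11 ("argued").
Base order: The architect who the restorer thanked in March has argued Nora asked if Ahmed assumed that the journalist described the ledger last week.

11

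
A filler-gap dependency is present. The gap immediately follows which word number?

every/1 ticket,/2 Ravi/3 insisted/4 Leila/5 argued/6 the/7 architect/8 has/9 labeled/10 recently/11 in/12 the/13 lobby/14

10

The displaced element is "every ticket" (word 2).
It is linked across 2 clause boundaries (Ø → Ø).
It functions as the direct object of "labeled", so the gap sits immediately after word 10 ("labeled").
Base order: Ravi insisted Leila argued the architect has labeled every ticket recently in the lobby.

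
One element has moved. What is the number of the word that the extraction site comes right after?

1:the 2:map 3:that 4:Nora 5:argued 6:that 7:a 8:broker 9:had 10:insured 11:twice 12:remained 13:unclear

The displaced element is "the map" (word 2).
It is linked across 1 clause boundary (that).
It functions as the direct object of "insured", so the gap sits immediately after word 10 ("insured").
Base order: Nora argued that a broker had insured the map twice.

10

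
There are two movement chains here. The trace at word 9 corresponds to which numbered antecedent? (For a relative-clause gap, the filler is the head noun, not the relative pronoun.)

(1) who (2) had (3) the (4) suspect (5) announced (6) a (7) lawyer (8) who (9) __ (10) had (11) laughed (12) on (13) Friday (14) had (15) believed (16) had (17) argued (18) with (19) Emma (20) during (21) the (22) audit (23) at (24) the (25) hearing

The marked gap is inside the relative clause, the subject of "laughed".
Its filler is the head noun "lawyer" (via "who"), at word 7.
(The other dependency links word 1 to a gap after word 15.)

7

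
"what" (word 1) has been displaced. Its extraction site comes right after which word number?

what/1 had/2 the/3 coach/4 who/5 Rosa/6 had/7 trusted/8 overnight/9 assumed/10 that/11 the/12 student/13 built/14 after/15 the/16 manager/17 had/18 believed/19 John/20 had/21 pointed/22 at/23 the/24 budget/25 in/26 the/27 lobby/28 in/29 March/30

The displaced element is "what" (word 1).
It is linked across 1 clause boundary (that).
It functions as the direct object of "built", so the gap sits immediately after word 14 ("built").
Base order: The coach who Rosa had trusted overnight had assumed that the student built what after the manager had believed John had pointed at the budget in the lobby in March.

14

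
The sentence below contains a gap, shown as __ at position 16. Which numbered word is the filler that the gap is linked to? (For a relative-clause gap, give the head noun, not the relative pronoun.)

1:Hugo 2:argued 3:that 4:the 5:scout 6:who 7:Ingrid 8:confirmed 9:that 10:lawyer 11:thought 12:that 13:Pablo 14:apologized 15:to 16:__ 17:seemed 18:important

5

The gap at 16 is the prepositional object of "apologized", inside a relative clause.
The relative pronoun is "who" (word 6); it is bound by the head noun immediately before it.
Its filler is the head noun "scout", at word 5.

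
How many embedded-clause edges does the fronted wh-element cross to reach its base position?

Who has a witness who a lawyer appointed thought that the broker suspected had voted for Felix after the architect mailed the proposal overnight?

2

"who" is extracted from the subject of "voted".
Boundaries crossed, outermost first: [that], [Ø] — 2 in total.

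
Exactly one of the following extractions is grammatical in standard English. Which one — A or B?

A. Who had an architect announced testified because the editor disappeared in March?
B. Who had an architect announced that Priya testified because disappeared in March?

A

In B, the wh-phrase is extracted from inside an adjunct island (introduced by "because"), which blocks movement.
In A, the extraction path crosses only that-complement boundaries, which are transparent.
So A is grammatical.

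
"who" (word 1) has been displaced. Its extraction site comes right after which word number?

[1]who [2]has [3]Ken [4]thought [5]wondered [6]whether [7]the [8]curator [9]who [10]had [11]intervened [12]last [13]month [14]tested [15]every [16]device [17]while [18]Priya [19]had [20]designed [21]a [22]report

4

The displaced element is "who" (word 1).
It is linked across 1 clause boundary (Ø).
It functions as the subject of "wondered", so the gap sits immediately after word 4 ("thought").
Base order: Ken has thought that who wondered whether the curator who had intervened last month tested every device while Priya had designed a report.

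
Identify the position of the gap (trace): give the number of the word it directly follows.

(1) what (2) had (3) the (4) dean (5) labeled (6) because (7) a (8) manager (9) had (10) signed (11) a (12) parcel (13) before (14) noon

5

The displaced element is "what" (word 1).
It functions as the direct object of "labeled", so the gap sits immediately after word 5 ("labeled").
Base order: The dean had labeled what because a manager had signed a parcel before noon.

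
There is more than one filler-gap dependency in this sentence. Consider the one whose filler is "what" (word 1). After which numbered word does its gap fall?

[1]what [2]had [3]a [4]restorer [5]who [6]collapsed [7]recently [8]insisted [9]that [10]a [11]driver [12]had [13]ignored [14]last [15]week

13

The displaced element is "what" (word 1).
It is linked across 1 clause boundary (that).
It functions as the direct object of "ignored", so the gap sits immediately after word 13 ("ignored").
Base order: A restorer who collapsed recently had insisted that a driver had ignored what last week.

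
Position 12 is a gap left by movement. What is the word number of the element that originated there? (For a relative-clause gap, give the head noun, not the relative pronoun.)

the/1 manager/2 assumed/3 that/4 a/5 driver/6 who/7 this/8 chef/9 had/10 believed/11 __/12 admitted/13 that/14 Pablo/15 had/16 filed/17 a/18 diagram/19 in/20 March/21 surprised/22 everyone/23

6

The gap at 12 is the subject of "admitted", inside a relative clause.
The relative pronoun is "who" (word 7); it is bound by the head noun immediately before it.
Its filler is the head noun "driver", at word 6.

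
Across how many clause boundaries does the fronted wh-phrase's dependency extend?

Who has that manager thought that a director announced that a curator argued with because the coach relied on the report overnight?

"who" is extracted from the PP object of "argued".
Boundaries crossed, outermost first: [that], [that] — 2 in total.

2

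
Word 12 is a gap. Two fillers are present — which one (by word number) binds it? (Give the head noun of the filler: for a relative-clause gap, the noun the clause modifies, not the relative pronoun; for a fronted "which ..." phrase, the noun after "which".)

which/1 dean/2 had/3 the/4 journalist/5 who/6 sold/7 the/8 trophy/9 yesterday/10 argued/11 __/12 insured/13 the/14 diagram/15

The marked gap is the subject of "insured".
Its filler is the fronted wh-phrase "which dean", at word 2.
(The other dependency links word 5 to a gap after word 6.)

2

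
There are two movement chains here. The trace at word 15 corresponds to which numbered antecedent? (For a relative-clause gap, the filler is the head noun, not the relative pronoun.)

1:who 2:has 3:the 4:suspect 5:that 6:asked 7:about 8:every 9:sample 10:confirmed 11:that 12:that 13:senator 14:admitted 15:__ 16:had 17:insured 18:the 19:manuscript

The marked gap is the subject of "insured".
Its filler is the fronted wh-phrase "who", at word 1.
(The other dependency links word 4 to a gap after word 5.)

1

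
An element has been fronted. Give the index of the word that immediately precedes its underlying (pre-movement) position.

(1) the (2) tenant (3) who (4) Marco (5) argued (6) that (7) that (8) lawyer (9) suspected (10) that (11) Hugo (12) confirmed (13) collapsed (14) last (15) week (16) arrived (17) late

12

The displaced element is "the tenant" (word 2).
It is linked across 3 clause boundaries (that → that → Ø).
It functions as the subject of "collapsed", so the gap sits immediately after word 12 ("confirmed").
Base order: Marco argued that that lawyer suspected that Hugo confirmed the tenant collapsed last week.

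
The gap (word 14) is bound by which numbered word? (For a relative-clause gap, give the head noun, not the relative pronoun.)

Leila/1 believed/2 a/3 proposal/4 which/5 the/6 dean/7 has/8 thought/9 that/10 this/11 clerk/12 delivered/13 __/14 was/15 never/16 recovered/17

4

The gap at 14 is the object of "delivered", inside a relative clause.
The relative pronoun is "which" (word 5); it is bound by the head noun immediately before it.
Its filler is the head noun "proposal", at word 4.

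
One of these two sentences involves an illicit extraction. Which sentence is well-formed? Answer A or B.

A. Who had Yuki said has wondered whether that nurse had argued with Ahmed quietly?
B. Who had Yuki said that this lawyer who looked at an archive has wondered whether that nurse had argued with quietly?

In B, the wh-phrase is extracted from inside a wh-island (introduced by "whether"), which blocks movement.
In A, the extraction path crosses only that-complement boundaries, which are transparent.
So A is grammatical.

A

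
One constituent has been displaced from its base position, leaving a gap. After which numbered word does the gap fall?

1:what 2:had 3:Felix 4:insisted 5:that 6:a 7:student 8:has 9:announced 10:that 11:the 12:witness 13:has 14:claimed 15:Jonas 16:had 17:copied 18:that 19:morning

17

The displaced element is "what" (word 1).
It is linked across 3 clause boundaries (that → that → Ø).
It functions as the direct object of "copied", so the gap sits immediately after word 17 ("copied").
Base order: Felix had insisted that a student has announced that the witness has claimed Jonas had copied what that morning.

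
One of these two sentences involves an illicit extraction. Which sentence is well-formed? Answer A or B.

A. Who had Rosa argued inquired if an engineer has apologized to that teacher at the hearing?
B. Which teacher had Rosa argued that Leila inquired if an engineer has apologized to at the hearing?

A

In B, the wh-phrase is extracted from inside a wh-island (introduced by "if"), which blocks movement.
In A, the extraction path crosses only that-complement boundaries, which are transparent.
So A is grammatical.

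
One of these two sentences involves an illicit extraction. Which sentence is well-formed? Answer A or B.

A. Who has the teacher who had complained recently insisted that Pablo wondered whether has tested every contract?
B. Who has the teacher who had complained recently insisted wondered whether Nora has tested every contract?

In A, the wh-phrase is extracted from inside a wh-island (introduced by "whether"), which blocks movement.
In B, the extraction path crosses only that-complement boundaries, which are transparent.
So B is grammatical.

B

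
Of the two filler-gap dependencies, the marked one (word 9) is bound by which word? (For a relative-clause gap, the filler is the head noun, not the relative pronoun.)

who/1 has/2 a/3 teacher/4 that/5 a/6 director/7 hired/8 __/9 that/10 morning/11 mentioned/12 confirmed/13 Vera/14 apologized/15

The marked gap is inside the relative clause, the direct object of "hired".
Its filler is the head noun "teacher" (via "that"), at word 4.
(The other dependency links word 1 to a gap after word 12.)

4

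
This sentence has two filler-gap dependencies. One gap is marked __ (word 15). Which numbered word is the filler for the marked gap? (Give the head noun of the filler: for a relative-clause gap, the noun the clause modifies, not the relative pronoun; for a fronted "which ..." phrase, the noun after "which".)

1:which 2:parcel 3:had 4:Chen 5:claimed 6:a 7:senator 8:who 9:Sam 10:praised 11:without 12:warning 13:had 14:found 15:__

2

The marked gap is the direct object of "found".
Its filler is the fronted wh-phrase "which parcel", at word 2.
(The other dependency links word 7 to a gap after word 10.)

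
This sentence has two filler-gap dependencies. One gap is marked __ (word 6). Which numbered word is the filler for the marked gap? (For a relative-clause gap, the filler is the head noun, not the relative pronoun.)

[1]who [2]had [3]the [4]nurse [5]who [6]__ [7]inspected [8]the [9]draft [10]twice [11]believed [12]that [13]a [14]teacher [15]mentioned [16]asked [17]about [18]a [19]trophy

The marked gap is inside the relative clause, the subject of "inspected".
Its filler is the head noun "nurse" (via "who"), at word 4.
(The other dependency links word 1 to a gap after word 15.)

4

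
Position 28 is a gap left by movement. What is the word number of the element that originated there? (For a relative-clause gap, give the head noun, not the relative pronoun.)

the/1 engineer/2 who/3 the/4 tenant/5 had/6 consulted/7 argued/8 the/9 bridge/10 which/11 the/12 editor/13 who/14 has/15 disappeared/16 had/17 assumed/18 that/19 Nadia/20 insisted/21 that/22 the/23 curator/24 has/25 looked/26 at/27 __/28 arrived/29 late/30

The gap at 28 is the prepositional object of "looked", inside a relative clause.
The relative pronoun is "which" (word 11); it is bound by the head noun immediately before it.
Its filler is the head noun "bridge", at word 10.

10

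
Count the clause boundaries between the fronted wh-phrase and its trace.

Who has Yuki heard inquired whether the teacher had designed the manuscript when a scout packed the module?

"who" is extracted from the subject of "inquired".
Boundaries crossed, outermost first: [Ø] — 1 in total.

1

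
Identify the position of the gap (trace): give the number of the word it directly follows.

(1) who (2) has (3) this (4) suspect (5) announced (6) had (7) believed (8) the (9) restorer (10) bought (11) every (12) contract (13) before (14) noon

5

The displaced element is "who" (word 1).
It is linked across 1 clause boundary (Ø).
It functions as the subject of "believed", so the gap sits immediately after word 5 ("announced").
Base order: This suspect has announced that who had believed the restorer bought every contract before noon.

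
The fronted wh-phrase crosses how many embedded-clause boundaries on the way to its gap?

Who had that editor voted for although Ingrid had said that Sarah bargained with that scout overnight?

"who" originates inside the matrix clause — no clause boundary is crossed.

0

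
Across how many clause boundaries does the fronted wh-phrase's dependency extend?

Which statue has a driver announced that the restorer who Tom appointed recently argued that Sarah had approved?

2

"which statue" is extracted from the object of "approved".
Boundaries crossed, outermost first: [that], [that] — 2 in total.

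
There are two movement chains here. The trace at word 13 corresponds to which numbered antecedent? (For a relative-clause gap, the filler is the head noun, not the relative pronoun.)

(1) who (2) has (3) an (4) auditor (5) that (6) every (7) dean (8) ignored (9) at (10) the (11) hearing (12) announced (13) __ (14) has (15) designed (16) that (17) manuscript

1

The marked gap is the subject of "designed".
Its filler is the fronted wh-phrase "who", at word 1.
(The other dependency links word 4 to a gap after word 8.)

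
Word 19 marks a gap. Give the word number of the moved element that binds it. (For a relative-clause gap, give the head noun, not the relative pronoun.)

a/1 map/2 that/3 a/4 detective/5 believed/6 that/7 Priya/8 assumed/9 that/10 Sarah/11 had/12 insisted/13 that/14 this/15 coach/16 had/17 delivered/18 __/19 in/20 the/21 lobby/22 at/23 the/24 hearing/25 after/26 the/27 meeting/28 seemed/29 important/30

The gap at 19 is the object of "delivered", inside a relative clause.
The relative pronoun is "that" (word 3); it is bound by the head noun immediately before it.
Its filler is the head noun "map", at word 2.

2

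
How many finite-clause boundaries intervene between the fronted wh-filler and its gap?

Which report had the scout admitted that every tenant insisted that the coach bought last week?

"which report" is extracted from the object of "bought".
Boundaries crossed, outermost first: [that], [that] — 2 in total.

2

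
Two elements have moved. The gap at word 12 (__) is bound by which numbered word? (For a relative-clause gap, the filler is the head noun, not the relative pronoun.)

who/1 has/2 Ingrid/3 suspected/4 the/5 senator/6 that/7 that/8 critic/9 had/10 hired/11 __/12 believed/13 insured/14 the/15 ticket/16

The marked gap is inside the relative clause, the direct object of "hired".
Its filler is the head noun "senator" (via "that"), at word 6.
(The other dependency links word 1 to a gap after word 13.)

6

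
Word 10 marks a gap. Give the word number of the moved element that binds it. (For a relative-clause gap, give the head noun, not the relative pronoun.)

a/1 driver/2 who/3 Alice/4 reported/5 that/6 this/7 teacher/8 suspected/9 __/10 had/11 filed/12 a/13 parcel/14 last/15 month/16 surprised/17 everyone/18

The gap at 10 is the subject of "filed", inside a relative clause.
The relative pronoun is "who" (word 3); it is bound by the head noun immediately before it.
Its filler is the head noun "driver", at word 2.

2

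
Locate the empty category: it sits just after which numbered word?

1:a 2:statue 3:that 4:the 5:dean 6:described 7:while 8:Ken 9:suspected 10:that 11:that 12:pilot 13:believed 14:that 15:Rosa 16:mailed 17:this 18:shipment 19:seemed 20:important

The displaced element is "a statue" (word 2).
It functions as the direct object of "described", so the gap sits immediately after word 6 ("described").
Base order: The dean described a statue while Ken suspected that that pilot believed that Rosa mailed this shipment.

6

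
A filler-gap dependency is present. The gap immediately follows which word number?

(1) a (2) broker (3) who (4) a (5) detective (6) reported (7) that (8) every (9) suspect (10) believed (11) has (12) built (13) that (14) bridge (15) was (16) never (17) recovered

10

The displaced element is "a broker" (word 2).
It is linked across 2 clause boundaries (that → Ø).
It functions as the subject of "built", so the gap sits immediately after word 10 ("believed").
Base order: A detective reported that every suspect believed that a broker has built that bridge.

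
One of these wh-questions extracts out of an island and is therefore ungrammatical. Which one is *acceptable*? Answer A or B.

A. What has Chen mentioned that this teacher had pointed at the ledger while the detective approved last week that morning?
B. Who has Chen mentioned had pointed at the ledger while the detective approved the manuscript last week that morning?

In A, the wh-phrase is extracted from inside an adjunct island (introduced by "while"), which blocks movement.
In B, the extraction path crosses only that-complement boundaries, which are transparent.
So B is grammatical.

B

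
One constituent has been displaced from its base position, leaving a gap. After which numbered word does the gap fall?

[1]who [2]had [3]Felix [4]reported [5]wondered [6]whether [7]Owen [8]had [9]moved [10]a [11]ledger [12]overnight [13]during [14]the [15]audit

The displaced element is "who" (word 1).
It is linked across 1 clause boundary (Ø).
It functions as the subject of "wondered", so the gap sits immediately after word 4 ("reported").
Base order: Felix had reported that who wondered whether Owen had moved a ledger overnight during the audit.

4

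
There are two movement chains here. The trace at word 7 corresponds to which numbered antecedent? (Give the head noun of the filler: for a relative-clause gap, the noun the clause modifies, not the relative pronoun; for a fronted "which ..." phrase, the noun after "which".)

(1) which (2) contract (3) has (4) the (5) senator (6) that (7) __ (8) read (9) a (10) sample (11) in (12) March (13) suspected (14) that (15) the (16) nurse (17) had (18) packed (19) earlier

The marked gap is inside the relative clause, the subject of "read".
Its filler is the head noun "senator" (via "that"), at word 5.
(The other dependency links word 2 to a gap after word 18.)

5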